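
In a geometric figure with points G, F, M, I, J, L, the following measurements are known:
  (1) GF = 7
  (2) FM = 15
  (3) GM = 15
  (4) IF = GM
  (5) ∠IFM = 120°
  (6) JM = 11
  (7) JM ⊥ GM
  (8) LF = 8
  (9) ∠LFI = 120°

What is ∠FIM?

From the given relations: IF = GM = 15.
Step 1: By the law of cosines on triangle IFM: IM² = 15² + 15² − 2·15·15·cos(120°) = 675, so IM = 15·√3.
Step 2: By the inverse law of cosines on triangle FIM: cos(∠FIM) = (15² + (15·√3)² − 15²) / (2·15·15·√3) = 675/779.42 = 0.866, so ∠FIM = 30°.

Therefore, the measure of angle ∠FIM = 30°.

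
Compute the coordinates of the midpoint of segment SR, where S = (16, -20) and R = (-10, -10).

The midpoint is the average of the coordinates:
x: (16 + -10)/2 = 3
y: (-20 + -10)/2 = -15
Midpoint = (3, -15)

(3, -15)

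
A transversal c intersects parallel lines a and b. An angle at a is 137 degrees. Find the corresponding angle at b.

Corresponding angles are equal: 137 degrees.

137 degrees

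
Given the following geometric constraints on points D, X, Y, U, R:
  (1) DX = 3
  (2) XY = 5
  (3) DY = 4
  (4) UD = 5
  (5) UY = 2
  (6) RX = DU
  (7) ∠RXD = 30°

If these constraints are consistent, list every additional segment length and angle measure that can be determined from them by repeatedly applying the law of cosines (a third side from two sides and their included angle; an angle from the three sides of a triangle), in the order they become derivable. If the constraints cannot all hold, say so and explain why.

The constraints are consistent. Derivable facts, in order:
After 1 step:
- DR ≈ 2.83
- ∠DUY = 49.46°
- ∠DXY = 53.13°
- ∠DYU = 108.21°
- ∠DYX = 36.87°
- ∠UDY = 22.33°
- ∠XDY = 90°
After 2 steps:
- ∠DRX = 31.98°
- ∠RDX = 118.02°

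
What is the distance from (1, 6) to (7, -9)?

The horizontal distance is |7 - 1| = 6 and the vertical distance is |-9 - 6| = 15.
By the Pythagorean theorem, d = sqrt(6^2 + 15^2) = sqrt(261) = 3*sqrt(29).

3*sqrt(29)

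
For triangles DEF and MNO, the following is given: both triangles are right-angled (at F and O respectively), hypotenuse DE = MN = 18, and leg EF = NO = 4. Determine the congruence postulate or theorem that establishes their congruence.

The given information provides:
both triangles are right-angled (at F and O respectively), hypotenuse DE = MN = 18, and leg EF = NO = 4
This matches the HL congruence theorem.
The hypotenuse and one leg of two right triangles are equal (Hypotenuse-Leg).

HL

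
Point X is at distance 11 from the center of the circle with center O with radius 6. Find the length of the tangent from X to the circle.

The tangent, radius, and line from the external point to the center form a right triangle.
The right angle is where the tangent meets the radius.
By the Pythagorean theorem: tangent² + 6² = 11²
tangent² = 121 - 36 = 85
tangent = sqrt(85)

sqrt(85)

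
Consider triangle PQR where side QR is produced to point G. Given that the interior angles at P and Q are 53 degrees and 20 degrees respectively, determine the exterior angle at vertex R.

Exterior angle = 53 + 20 = 73 degrees (exterior angle theorem).

73 degrees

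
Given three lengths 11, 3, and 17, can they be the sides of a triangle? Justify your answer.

No.
The triangle inequality is violated: 11 + 3 = 14 ≤ 17.
These lengths cannot form a triangle.

No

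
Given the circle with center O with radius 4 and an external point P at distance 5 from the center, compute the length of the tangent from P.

Let T be the point of tangency. Then OT ⊥ PT (radius ⊥ tangent).
In right triangle OTP: OP² = OT² + PT²
5² = 4² + PT²
PT² = 9, PT = 3

3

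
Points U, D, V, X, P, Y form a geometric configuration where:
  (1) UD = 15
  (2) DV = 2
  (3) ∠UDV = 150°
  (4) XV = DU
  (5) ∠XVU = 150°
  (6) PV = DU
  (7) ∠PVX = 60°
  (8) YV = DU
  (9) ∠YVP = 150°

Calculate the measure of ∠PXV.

From the given relations: XV = DU = 15; PV = DU = 15.
Step 1: By the law of cosines on triangle XVP: XP² = 15² + 15² − 2·15·15·cos(60°) = 225, so XP = 15.
Step 2: By the inverse law of cosines on triangle PXV: cos(∠PXV) = (15² + 15² − 15²) / (2·15·15) = 225/450 = 0.5, so ∠PXV = 60°.

Therefore, the measure of angle ∠PXV = 60°.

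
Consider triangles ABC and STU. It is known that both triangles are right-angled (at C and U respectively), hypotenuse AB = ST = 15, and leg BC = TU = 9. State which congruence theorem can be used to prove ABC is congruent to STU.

Consider the given information: both triangles are right-angled (at C and U respectively), hypotenuse AB = ST = 15, and leg BC = TU = 9
This is not SSS or ASA: SSS requires all three pairs of sides, but we don't have that. ASA requires two angles and the side between them.
The correct criterion is HL. The hypotenuse and one leg of two right triangles are equal (Hypotenuse-Leg).

HL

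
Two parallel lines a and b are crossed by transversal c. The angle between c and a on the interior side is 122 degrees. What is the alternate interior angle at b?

Alternate interior angles lie on opposite sides of the transversal, between the parallel lines.
By the alternate interior angle theorem, they are equal: 122 degrees.

122 degrees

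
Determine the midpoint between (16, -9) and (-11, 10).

The midpoint is the average of the coordinates:
x: (16 + -11)/2 = 5/2
y: (-9 + 10)/2 = 1/2
Midpoint = (5/2, 1/2)

(5/2, 1/2)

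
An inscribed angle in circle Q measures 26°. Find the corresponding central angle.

Central angle = 2 × 26° = 52° (inscribed angle theorem).

52°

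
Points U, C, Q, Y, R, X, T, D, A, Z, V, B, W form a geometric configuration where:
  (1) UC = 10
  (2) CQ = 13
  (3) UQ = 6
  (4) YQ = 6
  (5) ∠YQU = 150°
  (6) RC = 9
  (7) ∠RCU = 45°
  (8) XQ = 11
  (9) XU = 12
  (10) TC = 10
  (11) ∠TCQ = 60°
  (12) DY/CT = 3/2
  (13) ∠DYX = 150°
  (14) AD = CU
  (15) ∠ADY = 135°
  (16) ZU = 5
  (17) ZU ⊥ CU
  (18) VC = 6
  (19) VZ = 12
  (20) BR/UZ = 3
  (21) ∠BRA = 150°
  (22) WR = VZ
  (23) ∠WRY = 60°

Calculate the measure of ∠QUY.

Step 1: By the law of cosines on triangle UQY: UY² = 6² + 6² − 2·6·6·cos(150°) = 134.35, so UY ≈ 11.59.
Step 2: By the inverse law of cosines on triangle QUY: cos(∠QUY) = (6² + 11.59² − 6²) / (2·6·11.59) = 134.35/139.09 = 0.9659, so ∠QUY = 15°.

Therefore, the measure of angle ∠QUY = 15°.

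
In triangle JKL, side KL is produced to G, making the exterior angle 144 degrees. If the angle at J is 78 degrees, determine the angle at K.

The exterior angle theorem states that an exterior angle equals the sum of the two non-adjacent interior angles.
So 144 = 78 + angle K, which gives angle K = 144 - 78 = 66 degrees.

66 degrees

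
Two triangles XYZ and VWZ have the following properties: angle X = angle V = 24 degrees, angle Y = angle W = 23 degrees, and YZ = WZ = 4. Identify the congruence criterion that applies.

Consider the given information: angle X = angle V = 24 degrees, angle Y = angle W = 23 degrees, and YZ = WZ = 4
This is not SSS or ASA: SSS requires all three pairs of sides, but we don't have that. ASA requires two angles and the side between them.
The correct criterion is AAS. Two pairs of corresponding angles and a non-included side are equal (Angle-Angle-Side).

AAS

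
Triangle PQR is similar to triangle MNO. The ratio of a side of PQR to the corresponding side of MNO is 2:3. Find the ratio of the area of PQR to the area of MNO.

Area ratio = (side ratio)^2 = (2/3)^2 = 4:9.

4:9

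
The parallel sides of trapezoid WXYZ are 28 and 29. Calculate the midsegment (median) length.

The midsegment of a trapezoid = (base1 + base2) / 2
midsegment = (28 + 29) / 2
midsegment = 57 / 2
midsegment = 57/2

57/2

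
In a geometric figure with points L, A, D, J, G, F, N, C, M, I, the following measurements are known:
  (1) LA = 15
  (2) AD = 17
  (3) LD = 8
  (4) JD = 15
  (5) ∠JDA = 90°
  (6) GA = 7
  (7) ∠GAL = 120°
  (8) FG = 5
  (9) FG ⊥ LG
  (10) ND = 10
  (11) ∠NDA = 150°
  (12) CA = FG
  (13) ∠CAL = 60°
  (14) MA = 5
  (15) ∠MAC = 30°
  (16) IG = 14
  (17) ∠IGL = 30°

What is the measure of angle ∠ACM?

From the given relations: CA = FG = 5.
Step 1: By the law of cosines on triangle CAM: CM² = 5² + 5² − 2·5·5·cos(30°) = 6.7, so CM ≈ 2.59.
Step 2: By the inverse law of cosines on triangle ACM: cos(∠ACM) = (5² + 2.59² − 5²) / (2·5·2.59) = 6.7/25.88 = 0.2588, so ∠ACM = 75°.

Therefore, the measure of angle ∠ACM = 75°.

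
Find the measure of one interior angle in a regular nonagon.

Each interior angle of a regular n-gon is (n - 2) * 180 / n.
For n = 9: (9 - 2) * 180 / 9 = 1260/9 = 140 degrees.

140 degrees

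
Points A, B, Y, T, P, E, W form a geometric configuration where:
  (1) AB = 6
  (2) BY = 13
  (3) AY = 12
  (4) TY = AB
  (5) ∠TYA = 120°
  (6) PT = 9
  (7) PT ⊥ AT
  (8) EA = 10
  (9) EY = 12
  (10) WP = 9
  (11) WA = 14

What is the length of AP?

From the given relations: TY = AB = 6.
Step 1: By the law of cosines on triangle AYT: AT² = 12² + 6² − 2·12·6·cos(120°) = 252, so AT = 6·√7.
Step 2: By the law of cosines on triangle ATP: AP² = (6·√7)² + 9² − 2·6·√7·9·cos(90°) = 333, so AP = 3·√37.

Therefore, the length of AP = 3·√37.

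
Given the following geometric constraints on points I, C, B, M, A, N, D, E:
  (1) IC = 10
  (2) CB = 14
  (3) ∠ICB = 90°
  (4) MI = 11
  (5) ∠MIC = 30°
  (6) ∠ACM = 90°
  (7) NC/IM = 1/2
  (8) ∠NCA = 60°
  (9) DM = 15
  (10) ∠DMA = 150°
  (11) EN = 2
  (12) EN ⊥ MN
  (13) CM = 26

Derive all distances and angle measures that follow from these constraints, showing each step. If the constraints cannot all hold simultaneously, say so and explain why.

These constraints are not satisfiable: by the triangle inequality in triangle ICM, (1) IC = 10 and (4) MI = 11 force CM ≤ 10 + 11 = 21, but (13) says CM = 26. No planar figure meets all of them, so nothing further can be derived.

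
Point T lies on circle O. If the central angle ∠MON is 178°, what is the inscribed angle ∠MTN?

By the inscribed angle theorem, the inscribed angle is half the central angle.
Inscribed angle = 178° / 2 = 89°

89°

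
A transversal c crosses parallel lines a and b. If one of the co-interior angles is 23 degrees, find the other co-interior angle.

Co-interior angles sum to 180: 180 - 23 = 157 degrees.

157 degrees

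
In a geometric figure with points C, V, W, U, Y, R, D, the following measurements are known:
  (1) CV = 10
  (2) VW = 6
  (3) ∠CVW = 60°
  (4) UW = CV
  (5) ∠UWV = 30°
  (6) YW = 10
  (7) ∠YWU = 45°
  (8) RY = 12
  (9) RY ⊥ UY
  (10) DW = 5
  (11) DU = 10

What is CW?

Step 1: By the law of cosines on triangle CVW: CW² = 10² + 6² − 2·10·6·cos(60°) = 76, so CW = 2·√19.

Therefore, the length of CW = 2·√19.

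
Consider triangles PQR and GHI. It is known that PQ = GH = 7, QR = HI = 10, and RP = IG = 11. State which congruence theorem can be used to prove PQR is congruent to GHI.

The given information provides:
PQ = GH = 7, QR = HI = 10, and RP = IG = 11
This matches the SSS congruence theorem.
All three pairs of corresponding sides are equal (Side-Side-Side).

SSS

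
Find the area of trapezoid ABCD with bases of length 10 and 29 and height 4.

Area = (10 + 29) * 4 / 2 = 156 / 2 = 78

78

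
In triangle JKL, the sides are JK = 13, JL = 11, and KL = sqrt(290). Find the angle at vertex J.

cos(J) = (13² + 11² - (sqrt(290))²) / (2 × 13 × 11) = 0, so J = arccos(0) = 90°.

90°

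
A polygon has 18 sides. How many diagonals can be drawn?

Total line segments between 18 vertices = C(18,2) = 153.
Subtract the 18 sides: 153 - 18 = 135 diagonals.

135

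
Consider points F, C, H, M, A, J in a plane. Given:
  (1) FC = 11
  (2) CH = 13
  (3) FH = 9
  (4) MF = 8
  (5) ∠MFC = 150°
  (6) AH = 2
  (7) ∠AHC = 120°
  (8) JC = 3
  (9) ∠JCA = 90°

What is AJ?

Step 1: By the law of cosines on triangle CHA: CA² = 13² + 2² − 2·13·2·cos(120°) = 199, so CA = √199.
Step 2: By the law of cosines on triangle ACJ: AJ² = √199² + 3² − 2·√199·3·cos(90°) = 208, so AJ = 4·√13.

Therefore, the length of AJ = 4·√13.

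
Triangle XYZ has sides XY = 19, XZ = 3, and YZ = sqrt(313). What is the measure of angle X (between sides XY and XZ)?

cos(X) = (19² + 3² - (sqrt(313))²) / (2 × 19 × 3) = 1/2, so X = arccos(1/2) = 60°.

60°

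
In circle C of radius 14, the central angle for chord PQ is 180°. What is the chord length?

Chord = 2(14) sin(90°) = 28

28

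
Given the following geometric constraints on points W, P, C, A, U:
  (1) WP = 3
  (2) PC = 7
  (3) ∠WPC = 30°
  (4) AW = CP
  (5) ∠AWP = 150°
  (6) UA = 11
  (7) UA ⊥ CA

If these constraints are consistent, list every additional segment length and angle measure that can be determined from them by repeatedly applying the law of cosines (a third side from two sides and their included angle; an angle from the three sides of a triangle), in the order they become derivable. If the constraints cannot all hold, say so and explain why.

The constraints are consistent. Derivable facts, in order:
After 1 step:
- PA ≈ 9.71
- WC ≈ 4.65
After 2 steps:
- ∠APW = 21.12°
- ∠CWP = 131.18°
- ∠PAW = 8.88°
- ∠PCW = 18.82°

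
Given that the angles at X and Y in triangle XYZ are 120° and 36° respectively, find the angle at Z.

By the triangle angle sum property, the three interior angles of any triangle add up to 180°.
We know angle X = 120° and angle Y = 36°, so their sum is 156°.
Therefore angle Z = 180° - 156° = 24°.

24 degrees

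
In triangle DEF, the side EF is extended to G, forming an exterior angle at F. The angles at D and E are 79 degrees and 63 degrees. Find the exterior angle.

By the exterior angle theorem, an exterior angle of a triangle equals the sum of the two remote interior angles.
Exterior angle = angle D + angle E
Exterior angle = 79 + 63 = 142 degrees

142 degrees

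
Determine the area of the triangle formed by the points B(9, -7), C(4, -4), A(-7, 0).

The Shoelace formula computes the area from vertex coordinates by summing cross products.
For vertices (9,-7), (4,-4), (-7,0):
Signed sum = 9*-4 - 4*-7 + 4*0 - -7*-4 + -7*-7 - 9*0
= -8 + -28 + 49 = 13
Area = (1/2)|13| = 13/2.

13/2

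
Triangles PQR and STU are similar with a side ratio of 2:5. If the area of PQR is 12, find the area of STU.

For similar figures, the area ratio equals the square of the side ratio.
Side ratio (PQR to STU) = 2:5, so area ratio = 2^2:5^2 = 4:25.
If the area of PQR is 12, then the area of STU = 12 * (25/4) = 75.

75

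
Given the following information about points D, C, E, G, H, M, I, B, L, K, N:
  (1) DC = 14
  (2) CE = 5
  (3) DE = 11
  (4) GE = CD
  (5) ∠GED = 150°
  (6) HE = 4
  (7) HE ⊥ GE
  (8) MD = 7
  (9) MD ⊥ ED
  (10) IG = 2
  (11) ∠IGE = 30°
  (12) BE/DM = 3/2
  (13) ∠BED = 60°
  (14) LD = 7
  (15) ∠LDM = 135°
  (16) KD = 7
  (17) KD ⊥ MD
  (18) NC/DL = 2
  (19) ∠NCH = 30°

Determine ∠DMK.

Step 1: By the law of cosines on triangle MDK: MK² = 7² + 7² − 2·7·7·cos(90°) = 98, so MK = 7·√2.
Step 2: By the inverse law of cosines on triangle DMK: cos(∠DMK) = (7² + (7·√2)² − 7²) / (2·7·7·√2) = 98/138.59 = 0.7071, so ∠DMK = 45°.

Therefore, the measure of angle ∠DMK = 45°.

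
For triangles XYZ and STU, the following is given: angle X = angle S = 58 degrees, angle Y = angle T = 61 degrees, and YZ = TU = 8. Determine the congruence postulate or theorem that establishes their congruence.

The given information matches AAS: Two pairs of corresponding angles and a non-included side are equal (Angle-Angle-Side).

AAS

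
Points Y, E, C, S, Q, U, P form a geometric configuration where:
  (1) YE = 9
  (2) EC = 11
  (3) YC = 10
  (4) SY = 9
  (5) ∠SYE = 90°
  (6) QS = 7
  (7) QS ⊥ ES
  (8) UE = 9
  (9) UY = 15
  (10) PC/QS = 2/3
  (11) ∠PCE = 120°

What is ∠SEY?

Step 1: By the law of cosines on triangle EYS: ES² = 9² + 9² − 2·9·9·cos(90°) = 162, so ES = 9·√2.
Step 2: By the inverse law of cosines on triangle SEY: cos(∠SEY) = ((9·√2)² + 9² − 9²) / (2·9·√2·9) = 162/229.1 = 0.7071, so ∠SEY = 45°.

Therefore, the measure of angle ∠SEY = 45°.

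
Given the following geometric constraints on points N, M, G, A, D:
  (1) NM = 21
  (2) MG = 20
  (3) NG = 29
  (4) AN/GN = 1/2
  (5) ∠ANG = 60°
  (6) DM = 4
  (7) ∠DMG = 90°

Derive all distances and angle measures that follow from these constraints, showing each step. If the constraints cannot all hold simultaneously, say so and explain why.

The constraints are consistent.

From the given relations:
  AN = 1/2·GN = 1/2·29 ≈ 14.5

Step 1: From GN = 29, NA = 14.5, and ∠GNA = 60°, by the law of cosines:
  GA² = GN² + NA² - 2·GN·NA·cos(60°) = 841 + 210.2 - 420.5 = 630.7
  GA ≈ 25.11

Step 2: From GM = 20, MD = 4, and ∠GMD = 90°, by the law of cosines:
  GD² = GM² + MD² - 2·GM·MD·cos(90°) = 400 + 16 - 0 = 416
  GD = 4·√26

Step 3: From NG = 29, NM = 21, GM = 20, by the inverse law of cosines:
  cos(∠GNM) = (NG² + NM² - GM²) / (2·NG·NM)
  ∠GNM = 43.6°

Step 4: From MG = 20, MN = 21, GN = 29, by the inverse law of cosines:
  cos(∠GMN) = (MG² + MN² - GN²) / (2·MG·MN)
  ∠GMN = 90°

Step 5: From GM = 20, GN = 29, MN = 21, by the inverse law of cosines:
  cos(∠MGN) = (GM² + GN² - MN²) / (2·GM·GN)
  ∠MGN = 46.4°

Step 6: From GA = 25.11, GN = 29, AN = 14.5, by the inverse law of cosines:
  cos(∠AGN) = (GA² + GN² - AN²) / (2·GA·GN)
  ∠AGN = 30°

Step 7: From GD = 4·√26, GM = 20, DM = 4, by the inverse law of cosines:
  cos(∠DGM) = (GD² + GM² - DM²) / (2·GD·GM)
  ∠DGM = 11.31°

Step 8: From AG = 25.11, AN = 14.5, GN = 29, by the inverse law of cosines:
  cos(∠GAN) = (AG² + AN² - GN²) / (2·AG·AN)
  ∠GAN = 90°

Step 9: From DG = 4·√26, DM = 4, GM = 20, by the inverse law of cosines:
  cos(∠GDM) = (DG² + DM² - GM²) / (2·DG·DM)
  ∠GDM = 78.69°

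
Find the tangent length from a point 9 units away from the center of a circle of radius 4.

The tangent, radius, and line from the external point to the center form a right triangle.
The right angle is where the tangent meets the radius.
By the Pythagorean theorem: tangent² + 4² = 9²
tangent² = 81 - 16 = 65
tangent = sqrt(65)

sqrt(65)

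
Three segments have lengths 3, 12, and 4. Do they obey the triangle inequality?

The longest side is 12. The other two sides sum to 3 + 4 = 7.
Since 7 ≤ 12, the two shorter sides cannot reach around to close the triangle.

No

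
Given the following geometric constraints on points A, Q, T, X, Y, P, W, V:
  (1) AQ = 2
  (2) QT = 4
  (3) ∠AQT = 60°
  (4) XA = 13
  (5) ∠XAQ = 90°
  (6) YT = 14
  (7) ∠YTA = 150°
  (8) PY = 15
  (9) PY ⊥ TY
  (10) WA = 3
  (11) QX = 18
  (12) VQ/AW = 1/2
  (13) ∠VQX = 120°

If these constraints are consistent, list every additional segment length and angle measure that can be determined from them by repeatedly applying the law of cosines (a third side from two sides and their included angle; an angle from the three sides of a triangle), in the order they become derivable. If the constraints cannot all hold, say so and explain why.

These constraints are not satisfiable: by the triangle inequality in triangle AQX, (1) AQ = 2 and (4) XA = 13 force QX ≤ 2 + 13 = 15, but (11) says QX = 18. No planar figure meets all of them, so nothing further can be derived.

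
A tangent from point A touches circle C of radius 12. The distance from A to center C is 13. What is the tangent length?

The tangent, radius, and line from the external point to the center form a right triangle.
The right angle is where the tangent meets the radius.
By the Pythagorean theorem: tangent² + 12² = 13²
tangent² = 169 - 144 = 25
tangent = 5

5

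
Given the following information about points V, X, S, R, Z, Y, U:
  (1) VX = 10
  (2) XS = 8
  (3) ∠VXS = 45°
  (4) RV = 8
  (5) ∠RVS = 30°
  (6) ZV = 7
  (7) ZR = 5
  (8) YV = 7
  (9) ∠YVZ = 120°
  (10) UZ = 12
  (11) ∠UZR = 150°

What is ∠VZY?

Step 1: By the law of cosines on triangle ZVY: ZY² = 7² + 7² − 2·7·7·cos(120°) = 147, so ZY = 7·√3.
Step 2: By the inverse law of cosines on triangle VZY: cos(∠VZY) = (7² + (7·√3)² − 7²) / (2·7·7·√3) = 147/169.74 = 0.866, so ∠VZY = 30°.

Therefore, the measure of angle ∠VZY = 30°.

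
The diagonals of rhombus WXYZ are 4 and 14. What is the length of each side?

In a rhombus, the diagonals bisect each other perpendicularly, creating four congruent right triangles.
Each triangle has legs 2 (half of 4) and 7 (half of 14).
The hypotenuse of each right triangle is a side of the rhombus:
side = sqrt(2^2 + 7^2) = sqrt(53)

sqrt(53)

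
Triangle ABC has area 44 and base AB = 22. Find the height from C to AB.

Area = (1/2) * base * height
height = 2 * Area / base
height = 2 * 44 / 22
height = 88 / 22
height = 4

4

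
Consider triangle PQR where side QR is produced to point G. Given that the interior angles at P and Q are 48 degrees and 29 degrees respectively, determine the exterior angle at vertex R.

By the exterior angle theorem, an exterior angle of a triangle equals the sum of the two remote interior angles.
Exterior angle = angle P + angle Q
Exterior angle = 48 + 29 = 77 degrees

77 degrees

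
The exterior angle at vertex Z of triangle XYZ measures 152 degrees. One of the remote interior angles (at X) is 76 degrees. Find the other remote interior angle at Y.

angle Y = 152 - 76 = 76 degrees (exterior angle theorem).

76 degrees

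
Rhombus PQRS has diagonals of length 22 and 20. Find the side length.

Half-diagonals are 11 and 10. side = sqrt(11^2 + 10^2) = sqrt(221)

sqrt(221)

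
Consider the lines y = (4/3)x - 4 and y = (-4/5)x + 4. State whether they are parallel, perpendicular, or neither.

Slope of line 1: m1 = 4/3
Slope of line 2: m2 = -4/5
For parallel lines we need equal slopes: 4/3 != -4/5.
For perpendicular lines we need m1*m2 = -1: (4/3)(-4/5) = -16/15 != -1.
Since neither condition holds, the lines are neither parallel nor perpendicular.

Neither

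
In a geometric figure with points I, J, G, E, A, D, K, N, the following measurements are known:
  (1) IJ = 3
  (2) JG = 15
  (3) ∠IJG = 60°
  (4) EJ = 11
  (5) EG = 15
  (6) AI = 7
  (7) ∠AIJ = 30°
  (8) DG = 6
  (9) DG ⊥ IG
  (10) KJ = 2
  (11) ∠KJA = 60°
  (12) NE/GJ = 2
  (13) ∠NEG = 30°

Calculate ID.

Step 1: By the law of cosines on triangle GJI: GI² = 15² + 3² − 2·15·3·cos(60°) = 189, so GI = 3·√21.
Step 2: By the law of cosines on triangle IGD: ID² = (3·√21)² + 6² − 2·3·√21·6·cos(90°) = 225, so ID = 15.

Therefore, the length of ID = 15.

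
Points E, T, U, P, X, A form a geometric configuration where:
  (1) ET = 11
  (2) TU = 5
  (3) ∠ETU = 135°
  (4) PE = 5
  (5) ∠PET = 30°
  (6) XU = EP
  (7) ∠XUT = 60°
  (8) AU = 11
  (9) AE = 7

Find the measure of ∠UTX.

From the given relations: XU = EP = 5.
Step 1: By the law of cosines on triangle TUX: TX² = 5² + 5² − 2·5·5·cos(60°) = 25, so TX = 5.
Step 2: By the inverse law of cosines on triangle UTX: cos(∠UTX) = (5² + 5² − 5²) / (2·5·5) = 25/50 = 0.5, so ∠UTX = 60°.

Therefore, the measure of angle ∠UTX = 60°.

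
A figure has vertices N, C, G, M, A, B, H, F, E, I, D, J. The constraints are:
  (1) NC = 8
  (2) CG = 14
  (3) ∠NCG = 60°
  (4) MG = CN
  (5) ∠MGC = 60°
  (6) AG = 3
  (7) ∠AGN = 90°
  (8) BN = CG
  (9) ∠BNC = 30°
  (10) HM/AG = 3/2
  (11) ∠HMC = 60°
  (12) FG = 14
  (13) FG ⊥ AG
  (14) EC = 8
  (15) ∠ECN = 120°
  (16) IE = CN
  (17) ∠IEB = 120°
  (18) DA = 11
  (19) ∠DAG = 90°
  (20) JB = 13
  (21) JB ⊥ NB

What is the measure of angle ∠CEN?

Step 1: By the law of cosines on triangle ECN: EN² = 8² + 8² − 2·8·8·cos(120°) = 192, so EN = 8·√3.
Step 2: By the inverse law of cosines on triangle CEN: cos(∠CEN) = (8² + (8·√3)² − 8²) / (2·8·8·√3) = 192/221.7 = 0.866, so ∠CEN = 30°.

Therefore, the measure of angle ∠CEN = 30°.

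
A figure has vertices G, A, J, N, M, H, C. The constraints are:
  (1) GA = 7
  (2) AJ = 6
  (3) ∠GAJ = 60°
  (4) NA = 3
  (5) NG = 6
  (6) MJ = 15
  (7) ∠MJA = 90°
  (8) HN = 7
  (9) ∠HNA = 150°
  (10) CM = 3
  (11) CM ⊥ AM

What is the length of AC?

Step 1: By the law of cosines on triangle AJM: AM² = 6² + 15² − 2·6·15·cos(90°) = 261, so AM = 3·√29.
Step 2: By the law of cosines on triangle AMC: AC² = (3·√29)² + 3² − 2·3·√29·3·cos(90°) = 270, so AC = 3·√30.

Therefore, the length of AC = 3·√30.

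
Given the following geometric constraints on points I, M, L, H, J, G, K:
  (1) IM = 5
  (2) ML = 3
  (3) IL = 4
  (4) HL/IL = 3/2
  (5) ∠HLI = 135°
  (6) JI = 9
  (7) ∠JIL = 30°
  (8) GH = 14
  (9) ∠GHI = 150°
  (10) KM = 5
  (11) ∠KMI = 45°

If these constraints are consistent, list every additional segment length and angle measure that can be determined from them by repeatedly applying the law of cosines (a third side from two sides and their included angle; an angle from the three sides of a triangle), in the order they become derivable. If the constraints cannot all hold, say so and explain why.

The constraints are consistent. Derivable facts, in order:
After 1 step:
- IH ≈ 9.27
- IK ≈ 3.83
- LJ ≈ 5.89
- ∠ILM = 90°
- ∠IML = 53.13°
- ∠LIM = 36.87°
After 2 steps:
- IG ≈ 22.51
- ∠HIL = 27.24°
- ∠IHL = 17.76°
- ∠IJL = 19.86°
- ∠IKM = 67.5°
- ∠ILJ = 130.14°
- ∠KIM = 67.5°
After 3 steps:
- ∠GIH = 18.12°
- ∠HGI = 11.88°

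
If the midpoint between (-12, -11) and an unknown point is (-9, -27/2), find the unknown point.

Using the midpoint formula: M = ((x1 + x2)/2, (y1 + y2)/2)
We know M = (-9, -27/2) and P = (-12, -11)
For x: -9 = (-12 + x2)/2, so x2 = 2*-9 - -12 = -6
For y: -27/2 = (-11 + y2)/2, so y2 = 2*-27/2 - -11 = -16
S = (-6, -16)

(-6, -16)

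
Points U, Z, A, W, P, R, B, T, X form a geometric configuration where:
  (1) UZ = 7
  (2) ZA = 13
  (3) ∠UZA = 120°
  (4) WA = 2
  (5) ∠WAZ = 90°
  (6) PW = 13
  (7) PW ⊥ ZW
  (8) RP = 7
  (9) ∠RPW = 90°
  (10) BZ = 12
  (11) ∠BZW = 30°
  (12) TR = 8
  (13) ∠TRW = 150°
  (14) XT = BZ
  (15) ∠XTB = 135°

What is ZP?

Step 1: By the law of cosines on triangle ZAW: ZW² = 13² + 2² − 2·13·2·cos(90°) = 173, so ZW = √173.
Step 2: By the law of cosines on triangle ZWP: ZP² = √173² + 13² − 2·√173·13·cos(90°) = 342, so ZP = 3·√38.

Therefore, the length of ZP = 3·√38.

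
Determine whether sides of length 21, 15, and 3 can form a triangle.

No.
The triangle inequality is violated: 15 + 3 = 18 ≤ 21.
These lengths cannot form a triangle.

No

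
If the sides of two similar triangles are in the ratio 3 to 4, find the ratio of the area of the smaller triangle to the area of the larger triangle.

Area scales with the square of linear dimensions. If every length is multiplied by 3/4, then the area is multiplied by (3/4)^2 = 9/16.
The area ratio is 9:16.

9:16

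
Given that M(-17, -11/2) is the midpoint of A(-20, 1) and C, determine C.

Using the midpoint formula: M = ((x1 + x2)/2, (y1 + y2)/2)
We know M = (-17, -11/2) and A = (-20, 1)
For x: -17 = (-20 + x2)/2, so x2 = 2*-17 - -20 = -14
For y: -11/2 = (1 + y2)/2, so y2 = 2*-11/2 - 1 = -12
C = (-14, -12)

(-14, -12)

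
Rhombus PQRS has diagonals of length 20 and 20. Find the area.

Area of a rhombus = (d1 * d2) / 2
Area = (20 * 20) / 2
Area = 400 / 2
Area = 200

200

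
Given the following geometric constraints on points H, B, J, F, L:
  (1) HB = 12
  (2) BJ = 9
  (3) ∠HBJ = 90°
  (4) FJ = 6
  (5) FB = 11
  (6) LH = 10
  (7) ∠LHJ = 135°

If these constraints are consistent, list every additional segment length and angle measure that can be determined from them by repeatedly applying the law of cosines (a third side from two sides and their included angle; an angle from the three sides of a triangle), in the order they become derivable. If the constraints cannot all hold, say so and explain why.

The constraints are consistent. Derivable facts, in order:
After 1 step:
- HJ = 15
- ∠BFJ = 54.85°
- ∠BJF = 92.12°
- ∠FBJ = 33.03°
After 2 steps:
- JL ≈ 23.18
- ∠BHJ = 36.87°
- ∠BJH = 53.13°
After 3 steps:
- ∠HJL = 17.76°
- ∠HLJ = 27.24°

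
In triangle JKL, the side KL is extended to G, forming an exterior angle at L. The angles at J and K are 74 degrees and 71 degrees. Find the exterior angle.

The interior angle at L is 180 - 74 - 71 = 35 degrees.
The exterior angle and interior angle at L are supplementary:
Exterior angle = 180 - 35 = 145 degrees.

145 degrees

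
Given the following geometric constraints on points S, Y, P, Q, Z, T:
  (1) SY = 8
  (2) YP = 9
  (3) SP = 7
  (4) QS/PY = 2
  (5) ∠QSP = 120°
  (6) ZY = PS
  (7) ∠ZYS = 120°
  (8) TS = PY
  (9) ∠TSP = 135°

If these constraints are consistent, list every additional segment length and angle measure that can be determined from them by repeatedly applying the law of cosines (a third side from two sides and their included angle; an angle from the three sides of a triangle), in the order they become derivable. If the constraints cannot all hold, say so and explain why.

The constraints are consistent. Derivable facts, in order:
After 1 step:
- PQ ≈ 22.34
- PT ≈ 14.8
- SZ = 13
- ∠PSY = 73.4°
- ∠PYS = 48.19°
- ∠SPY = 58.41°
After 2 steps:
- ∠PQS = 15.75°
- ∠PTS = 19.54°
- ∠QPS = 44.25°
- ∠SPT = 25.46°
- ∠SZY = 32.2°
- ∠YSZ = 27.8°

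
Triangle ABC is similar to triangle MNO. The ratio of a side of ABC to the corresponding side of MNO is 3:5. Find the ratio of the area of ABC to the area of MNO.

The ratio of areas of similar triangles equals the square of the side ratio.
Side ratio = 3:5
Area ratio = (3/5)^2 = 9/25 = 9:25

9:25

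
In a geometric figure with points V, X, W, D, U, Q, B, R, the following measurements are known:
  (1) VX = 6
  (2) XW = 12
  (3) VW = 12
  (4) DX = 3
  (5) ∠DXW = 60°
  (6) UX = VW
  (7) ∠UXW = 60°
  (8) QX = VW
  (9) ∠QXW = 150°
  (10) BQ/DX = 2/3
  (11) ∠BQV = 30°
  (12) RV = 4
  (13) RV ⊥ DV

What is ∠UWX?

From the given relations: UX = VW = 12.
Step 1: By the law of cosines on triangle WXU: WU² = 12² + 12² − 2·12·12·cos(60°) = 144, so WU = 12.
Step 2: By the inverse law of cosines on triangle UWX: cos(∠UWX) = (12² + 12² − 12²) / (2·12·12) = 144/288 = 0.5, so ∠UWX = 60°.

Therefore, the measure of angle ∠UWX = 60°.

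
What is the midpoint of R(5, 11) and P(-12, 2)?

The midpoint is the average of the coordinates:
x: (5 + -12)/2 = -7/2
y: (11 + 2)/2 = 13/2
Midpoint = (-7/2, 13/2)

(-7/2, 13/2)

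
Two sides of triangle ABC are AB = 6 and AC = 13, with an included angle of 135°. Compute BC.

Law of cosines: BC^2 = 6^2 + 13^2 - 2(6)(13)cos(135°) = 78*sqrt(2) + 205, so BC = sqrt(78*sqrt(2) + 205).

sqrt(78*sqrt(2) + 205)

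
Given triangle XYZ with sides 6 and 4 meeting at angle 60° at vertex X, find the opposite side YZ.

By the law of cosines: YZ^2 = XY^2 + XZ^2 - 2*XY*XZ*cos(X)
YZ^2 = 6^2 + 4^2 - 2*6*4*cos(60°)
YZ^2 = 36 + 16 - 48*(1/2)
YZ^2 = 28
YZ = 2*sqrt(7)

2*sqrt(7)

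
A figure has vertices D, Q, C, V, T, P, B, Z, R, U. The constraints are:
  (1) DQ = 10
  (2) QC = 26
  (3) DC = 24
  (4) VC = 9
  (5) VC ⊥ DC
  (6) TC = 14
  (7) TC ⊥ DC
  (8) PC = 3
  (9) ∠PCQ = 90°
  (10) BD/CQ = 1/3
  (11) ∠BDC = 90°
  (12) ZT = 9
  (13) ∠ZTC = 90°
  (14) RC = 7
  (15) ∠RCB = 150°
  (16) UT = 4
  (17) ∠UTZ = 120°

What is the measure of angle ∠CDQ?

Step 1: By the inverse law of cosines on triangle CDQ: cos(∠CDQ) = (24² + 10² − 26²) / (2·24·10) = 0/480 = 0, so ∠CDQ = 90°.

Therefore, the measure of angle ∠CDQ = 90°.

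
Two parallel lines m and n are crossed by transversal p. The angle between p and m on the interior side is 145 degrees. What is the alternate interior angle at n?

Alternate interior angles are equal: 145 degrees.

145 degrees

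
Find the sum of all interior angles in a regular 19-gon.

The sum of interior angles of an n-sided polygon is (n - 2) * 180.
For n = 19: (19 - 2) * 180 = 17 * 180 = 3060 degrees.

3060 degrees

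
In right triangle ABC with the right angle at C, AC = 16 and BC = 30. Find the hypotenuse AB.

In a right triangle, the square of the hypotenuse equals the sum of the squares of the two legs.
The legs are 16 and 30, so the hypotenuse = sqrt(256 + 900) = sqrt(1156) = 34.

34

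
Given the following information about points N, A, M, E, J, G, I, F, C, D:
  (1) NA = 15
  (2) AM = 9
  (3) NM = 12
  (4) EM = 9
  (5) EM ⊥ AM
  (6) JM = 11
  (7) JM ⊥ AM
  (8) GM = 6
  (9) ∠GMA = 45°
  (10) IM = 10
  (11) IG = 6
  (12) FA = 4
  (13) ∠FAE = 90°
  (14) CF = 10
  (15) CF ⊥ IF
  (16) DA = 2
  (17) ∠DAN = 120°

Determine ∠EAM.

Step 1: By the law of cosines on triangle AME: AE² = 9² + 9² − 2·9·9·cos(90°) = 162, so AE = 9·√2.
Step 2: By the inverse law of cosines on triangle EAM: cos(∠EAM) = ((9·√2)² + 9² − 9²) / (2·9·√2·9) = 162/229.1 = 0.7071, so ∠EAM = 45°.

Therefore, the measure of angle ∠EAM = 45°.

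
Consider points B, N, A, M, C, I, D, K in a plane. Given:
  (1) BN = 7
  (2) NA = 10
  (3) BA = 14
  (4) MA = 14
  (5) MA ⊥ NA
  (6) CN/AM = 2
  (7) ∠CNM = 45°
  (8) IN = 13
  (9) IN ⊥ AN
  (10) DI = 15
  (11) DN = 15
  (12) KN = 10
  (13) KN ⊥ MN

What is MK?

Step 1: By the law of cosines on triangle NAM: NM² = 10² + 14² − 2·10·14·cos(90°) = 296, so NM = 2·√74.
Step 2: By the law of cosines on triangle MNK: MK² = (2·√74)² + 10² − 2·2·√74·10·cos(90°) = 396, so MK = 6·√11.

Therefore, the length of MK = 6·√11.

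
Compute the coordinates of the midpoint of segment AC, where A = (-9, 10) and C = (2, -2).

M = ((x₁ + x₂)/2, (y₁ + y₂)/2)
= ((-9 + 2)/2, (10 + -2)/2)
= (-7/2, 8/2) = (-7/2, 4)

(-7/2, 4)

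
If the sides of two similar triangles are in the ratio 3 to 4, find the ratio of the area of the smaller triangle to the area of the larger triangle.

Area ratio = (side ratio)^2 = (3/4)^2 = 9:16.

9:16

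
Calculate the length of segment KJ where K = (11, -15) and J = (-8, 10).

d = sqrt((-19)^2 + (25)^2) = sqrt(986)

sqrt(986)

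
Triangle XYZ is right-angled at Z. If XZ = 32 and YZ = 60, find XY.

By the Pythagorean theorem: XY^2 = XZ^2 + YZ^2
XY^2 = 32^2 + 60^2 = 1024 + 3600 = 4624
XY = sqrt(4624) = 68

68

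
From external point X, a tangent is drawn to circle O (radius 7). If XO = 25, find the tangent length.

The tangent, radius, and line from the external point to the center form a right triangle.
The right angle is where the tangent meets the radius.
By the Pythagorean theorem: tangent² + 7² = 25²
tangent² = 625 - 49 = 576
tangent = 24

24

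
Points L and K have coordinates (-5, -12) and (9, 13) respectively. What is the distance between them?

d = sqrt((9 - -5)^2 + (13 - -12)^2)
d = sqrt(14^2 + 25^2)
d = sqrt(196 + 625)
d = sqrt(821)

sqrt(821)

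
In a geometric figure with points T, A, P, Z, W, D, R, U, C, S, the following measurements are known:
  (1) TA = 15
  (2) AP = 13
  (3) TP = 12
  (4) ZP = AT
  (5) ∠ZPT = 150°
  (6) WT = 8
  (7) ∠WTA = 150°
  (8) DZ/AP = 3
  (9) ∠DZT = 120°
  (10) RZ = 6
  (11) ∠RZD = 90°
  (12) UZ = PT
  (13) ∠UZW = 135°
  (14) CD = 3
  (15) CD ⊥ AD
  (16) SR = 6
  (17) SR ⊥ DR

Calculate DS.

From the given relations: DZ = 3·AP = 3·13 = 39.
Step 1: By the law of cosines on triangle DZR: DR² = 39² + 6² − 2·39·6·cos(90°) = 1557, so DR = 3·√173.
Step 2: By the law of cosines on triangle DRS: DS² = (3·√173)² + 6² − 2·3·√173·6·cos(90°) = 1593, so DS = 3·√177.

Therefore, the length of DS = 3·√177.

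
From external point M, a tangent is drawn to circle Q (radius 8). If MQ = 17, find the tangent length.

The tangent, radius, and line from the external point to the center form a right triangle.
The right angle is where the tangent meets the radius.
By the Pythagorean theorem: tangent² + 8² = 17²
tangent² = 289 - 64 = 225
tangent = 15

15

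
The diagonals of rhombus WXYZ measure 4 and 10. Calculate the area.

Area of a rhombus = (d1 * d2) / 2
Area = (4 * 10) / 2
Area = 40 / 2
Area = 20

20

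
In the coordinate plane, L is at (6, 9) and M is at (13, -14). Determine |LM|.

The horizontal distance is |13 - 6| = 7 and the vertical distance is |-14 - 9| = 23.
By the Pythagorean theorem, d = sqrt(7^2 + 23^2) = sqrt(578) = 17*sqrt(2).

17*sqrt(2)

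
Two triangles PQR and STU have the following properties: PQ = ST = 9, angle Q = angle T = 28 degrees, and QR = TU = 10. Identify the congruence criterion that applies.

Consider the given information: PQ = ST = 9, angle Q = angle T = 28 degrees, and QR = TU = 10
This is not ASA or HL: ASA requires two angles and the side between them. HL only applies to right triangles with matching hypotenuse and leg.
The correct criterion is SAS. Two pairs of corresponding sides and the included angle are equal (Side-Angle-Side).

SAS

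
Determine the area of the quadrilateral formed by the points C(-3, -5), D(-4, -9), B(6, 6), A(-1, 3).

Shoelace: sum of cross terms = 75, Area = (1/2)|75| = 75/2

75/2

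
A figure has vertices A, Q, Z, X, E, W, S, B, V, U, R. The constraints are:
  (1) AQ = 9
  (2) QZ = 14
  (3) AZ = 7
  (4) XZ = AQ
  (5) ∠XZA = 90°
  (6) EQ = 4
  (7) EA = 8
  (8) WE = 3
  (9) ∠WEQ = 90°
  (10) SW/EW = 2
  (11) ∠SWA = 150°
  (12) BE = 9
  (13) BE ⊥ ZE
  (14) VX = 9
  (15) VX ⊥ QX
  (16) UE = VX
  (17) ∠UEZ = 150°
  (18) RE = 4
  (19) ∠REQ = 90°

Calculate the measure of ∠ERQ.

Step 1: By the law of cosines on triangle REQ: RQ² = 4² + 4² − 2·4·4·cos(90°) = 32, so RQ = 4·√2.
Step 2: By the inverse law of cosines on triangle ERQ: cos(∠ERQ) = (4² + (4·√2)² − 4²) / (2·4·4·√2) = 32/45.25 = 0.7071, so ∠ERQ = 45°.

Therefore, the measure of angle ∠ERQ = 45°.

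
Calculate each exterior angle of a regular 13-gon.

Each exterior angle of a regular n-gon is 360 / n.
For n = 13: 360 / 13 = 360/13 degrees.

360/13 degrees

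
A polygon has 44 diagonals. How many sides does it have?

Using d = n(n - 3)/2, we solve 44 = n(n - 3)/2.
So n(n - 3) = 88.
Testing n = 11: 11 * 8 = 88 = 88. Correct.
The polygon has 11 sides.

11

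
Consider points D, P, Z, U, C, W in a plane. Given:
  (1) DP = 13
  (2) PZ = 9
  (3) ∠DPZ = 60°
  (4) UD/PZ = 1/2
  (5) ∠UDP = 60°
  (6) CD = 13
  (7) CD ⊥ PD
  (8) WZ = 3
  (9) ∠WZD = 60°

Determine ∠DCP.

Step 1: By the law of cosines on triangle CDP: CP² = 13² + 13² − 2·13·13·cos(90°) = 338, so CP = 13·√2.
Step 2: By the inverse law of cosines on triangle DCP: cos(∠DCP) = (13² + (13·√2)² − 13²) / (2·13·13·√2) = 338/478 = 0.7071, so ∠DCP = 45°.

Therefore, the measure of angle ∠DCP = 45°.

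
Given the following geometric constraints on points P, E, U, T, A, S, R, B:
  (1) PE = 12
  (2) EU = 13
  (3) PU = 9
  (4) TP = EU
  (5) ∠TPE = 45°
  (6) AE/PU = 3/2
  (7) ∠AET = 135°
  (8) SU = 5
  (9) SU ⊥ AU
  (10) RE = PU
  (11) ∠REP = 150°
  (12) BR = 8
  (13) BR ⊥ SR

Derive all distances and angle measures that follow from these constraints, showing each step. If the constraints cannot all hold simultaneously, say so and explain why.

The constraints are consistent.

From the given relations:
  TP = EU = 13
  AE = 3/2·PU = 3/2·9 ≈ 13.5
  RE = PU = 9

Step 1: From PE = 12, ER = 9, and ∠PER = 150°, by the law of cosines:
  PR² = PE² + ER² - 2·PE·ER·cos(150°) = 144 + 81 + 187.1 = 412.1
  PR ≈ 20.3

Step 2: From EP = 12, PT = 13, and ∠EPT = 45°, by the law of cosines:
  ET² = EP² + PT² - 2·EP·PT·cos(45°) = 144 + 169 - 220.6 = 92.38
  ET ≈ 9.61

Step 3: From PE = 12, PU = 9, EU = 13, by the inverse law of cosines:
  cos(∠EPU) = (PE² + PU² - EU²) / (2·PE·PU)
  ∠EPU = 74.97°

Step 4: From EP = 12, EU = 13, PU = 9, by the inverse law of cosines:
  cos(∠PEU) = (EP² + EU² - PU²) / (2·EP·EU)
  ∠PEU = 41.96°

Step 5: From UE = 13, UP = 9, EP = 12, by the inverse law of cosines:
  cos(∠EUP) = (UE² + UP² - EP²) / (2·UE·UP)
  ∠EUP = 63.06°

Step 6: From TE = 9.61, EA = 13.5, and ∠TEA = 135°, by the law of cosines:
  TA² = TE² + EA² - 2·TE·EA·cos(135°) = 92.38 + 182.2 + 183.5 = 458.1
  TA ≈ 21.4

Step 7: From PE = 12, PR = 20.3, ER = 9, by the inverse law of cosines:
  cos(∠EPR) = (PE² + PR² - ER²) / (2·PE·PR)
  ∠EPR = 12.81°

Step 8: From EP = 12, ET = 9.61, PT = 13, by the inverse law of cosines:
  cos(∠PET) = (EP² + ET² - PT²) / (2·EP·ET)
  ∠PET = 73.02°

Step 9: From TE = 9.61, TP = 13, EP = 12, by the inverse law of cosines:
  cos(∠ETP) = (TE² + TP² - EP²) / (2·TE·TP)
  ∠ETP = 61.98°

Step 10: From RE = 9, RP = 20.3, EP = 12, by the inverse law of cosines:
  cos(∠ERP) = (RE² + RP² - EP²) / (2·RE·RP)
  ∠ERP = 17.19°

Step 11: From TA = 21.4, TE = 9.61, AE = 13.5, by the inverse law of cosines:
  cos(∠ATE) = (TA² + TE² - AE²) / (2·TA·TE)
  ∠ATE = 26.49°

Step 12: From AE = 13.5, AT = 21.4, ET = 9.61, by the inverse law of cosines:
  cos(∠EAT) = (AE² + AT² - ET²) / (2·AE·AT)
  ∠EAT = 18.51°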